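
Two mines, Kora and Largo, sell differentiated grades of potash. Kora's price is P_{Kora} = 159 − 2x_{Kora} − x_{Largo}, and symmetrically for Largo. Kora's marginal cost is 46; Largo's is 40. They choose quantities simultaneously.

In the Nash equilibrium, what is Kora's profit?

Mine Kora's profit: π = x_{Kora}(159 − 2x_{Kora} − x_{Largo}) − 46x_{Kora}.
∂π/∂x_{Kora} = 113 − 4x_{Kora} − x_{Largo} = 0 ⇒ x_{Kora} = 28.25 − 0.25x_{Largo}.
Similarly x_{Largo} = 29.75 − 0.25x_{Kora}.
Solving the two reaction functions simultaneously: (1 − (−0.25)(−0.25))x_{Kora} = 28.25 − 0.25·29.75, so 0.9375x_{Kora} = 20.8125 and x_{Kora} = 22.2.
Then x_{Largo} = 29.75 − 0.25·22.2 = 24.2.
P_{Kora} = 159 − 2·22.2 − 24.2 = 90.4.
Profit = (90.4 − 46)·22.2 = 985.68.

985.68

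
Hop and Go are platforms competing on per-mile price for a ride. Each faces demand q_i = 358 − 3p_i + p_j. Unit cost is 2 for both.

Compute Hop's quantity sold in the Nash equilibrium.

212.4

Hop's profit: π = (p_{Hop} − 2)(358 − 3p_{Hop} + p_{Go}).
∂π/∂p_{Hop} = 364 − 6p_{Hop} + p_{Go} = 0 ⇒ p_{Hop} = 182/3 + (1/6)p_{Go}.
By symmetry p_{Go} = p_{Hop}; substituting into the reaction function, (5/6)p_{Hop} = 182/3 and p_{Hop} = 72.8.
q_{Hop} = 358 − 3·72.8 + 72.8 = 212.4.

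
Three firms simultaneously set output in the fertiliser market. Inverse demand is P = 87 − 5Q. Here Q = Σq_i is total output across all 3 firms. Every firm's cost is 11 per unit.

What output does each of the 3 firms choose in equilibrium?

A representative firm's profit is π_i = q_i(87 − 5Q) − 11q_i, with Q = q_i + Σ_{j≠i} q_j.
First-order condition: 76 − 10q_i − 5Σ_{j≠i} q_j = 0.
With identical firms, set every q_j = q: then 76 − 10q − 10q = 0, i.e. q = 76/20 = 3.8.

3.8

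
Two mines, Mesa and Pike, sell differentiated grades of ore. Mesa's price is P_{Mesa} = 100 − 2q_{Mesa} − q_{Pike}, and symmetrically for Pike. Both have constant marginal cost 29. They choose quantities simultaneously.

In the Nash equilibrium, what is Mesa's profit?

Mine Mesa's profit: π = q_{Mesa}(100 − 2q_{Mesa} − q_{Pike}) − 29q_{Mesa}.
∂π/∂q_{Mesa} = 71 − 4q_{Mesa} − q_{Pike} = 0 ⇒ q_{Mesa} = 17.75 − 0.25q_{Pike}.
Setting q_{Mesa} = q_{Pike} in the reaction function: q_{Mesa} = 17.75 − 0.25q_{Mesa}, so q_{Mesa} = 17.75 / 1.25 = 14.2.
P_{Mesa} = 100 − 2·14.2 − 14.2 = 57.4.
Profit = (57.4 − 29)·14.2 = 403.28.

403.28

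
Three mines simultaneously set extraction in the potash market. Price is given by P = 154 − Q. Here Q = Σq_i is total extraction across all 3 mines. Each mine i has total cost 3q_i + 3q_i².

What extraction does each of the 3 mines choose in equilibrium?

15.1

A representative mine's profit is π_i = q_i(154 − Q) − 3q_i − 3q_i², with Q = q_i + Σ_{j≠i} q_j.
First-order condition: 151 − 8q_i − Σ_{j≠i} q_j = 0.
Imposing symmetry (q_j = q for all j) turns Σ_{j≠i} q_j into 2q, so 151 = 10q and q = 15.1.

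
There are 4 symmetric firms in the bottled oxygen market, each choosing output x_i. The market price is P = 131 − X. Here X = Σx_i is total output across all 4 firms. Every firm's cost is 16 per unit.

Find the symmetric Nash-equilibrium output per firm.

23

A representative firm's profit is π_i = x_i(131 − X) − 16x_i, with X = x_i + Σ_{j≠i} x_j.
First-order condition: 115 − 2x_i − Σ_{j≠i} x_j = 0.
In a symmetric equilibrium every firm chooses the same x, so Σ_{j≠i} x_j = 3x. The condition becomes 115 − 5x = 0, giving x = 115/5 = 23.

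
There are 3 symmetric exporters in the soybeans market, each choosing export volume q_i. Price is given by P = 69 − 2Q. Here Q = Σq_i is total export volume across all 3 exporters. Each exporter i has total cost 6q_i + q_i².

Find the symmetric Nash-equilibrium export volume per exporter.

A representative exporter's profit is π_i = q_i(69 − 2Q) − 6q_i − q_i², with Q = q_i + Σ_{j≠i} q_j.
First-order condition: 63 − 6q_i − 2Σ_{j≠i} q_j = 0.
In a symmetric equilibrium every exporter chooses the same q, so Σ_{j≠i} q_j = 2q. The condition becomes 63 − 10q = 0, giving q = 63/10 = 6.3.

6.3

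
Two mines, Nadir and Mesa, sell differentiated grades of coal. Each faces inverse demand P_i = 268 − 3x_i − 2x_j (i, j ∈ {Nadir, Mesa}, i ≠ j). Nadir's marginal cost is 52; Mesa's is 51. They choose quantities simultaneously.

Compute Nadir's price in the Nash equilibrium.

132.8125

Mine Nadir's profit: π = x_{Nadir}(268 − 3x_{Nadir} − 2x_{Mesa}) − 52x_{Nadir}.
∂π/∂x_{Nadir} = 216 − 6x_{Nadir} − 2x_{Mesa} = 0 ⇒ x_{Nadir} = 36 − (1/3)x_{Mesa}.
Similarly x_{Mesa} = 217/6 − (1/3)x_{Nadir}.
Solving the two reaction functions simultaneously: (1 − (−1/3)(−1/3))x_{Nadir} = 36 − (1/3)·(217/6), so (8/9)x_{Nadir} = 431/18 and x_{Nadir} = 26.9375.
Then x_{Mesa} = 217/6 − (1/3)·26.9375 = 27.1875.
P_{Nadir} = 268 − 3·26.9375 − 2·27.1875 = 132.8125.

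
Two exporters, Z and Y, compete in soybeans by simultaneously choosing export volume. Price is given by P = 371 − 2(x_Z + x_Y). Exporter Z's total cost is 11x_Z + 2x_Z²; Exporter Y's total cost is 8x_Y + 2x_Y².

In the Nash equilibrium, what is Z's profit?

5155.24

Exporter Z's profit: π = x_Z(371 − 2(x_Z + x_Y)) − 11x_Z − 2x_Z².
∂π/∂x_Z = 360 − 8x_Z − 2x_Y = 0, so x_Z = 45 − 0.25x_Y.
By the same steps for Y: x_Y = 45.375 − 0.25x_Z.
Solving the two reaction functions simultaneously: (1 − (−0.25)(−0.25))x_Z = 45 − 0.25·45.375, so 0.9375x_Z = 1077/32 and x_Z = 35.9.
Then x_Y = 45.375 − 0.25·35.9 = 36.4.
Price P = 371 − 2·72.3 = 226.4.
Z's profit: (226.4 − 11)·35.9 − 2(35.9)² = 5155.24.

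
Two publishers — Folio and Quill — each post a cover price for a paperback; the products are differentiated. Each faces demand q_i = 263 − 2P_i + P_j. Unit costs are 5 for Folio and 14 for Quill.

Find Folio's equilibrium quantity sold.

174.4

Folio's profit: π = (P_{Folio} − 5)(263 − 2P_{Folio} + P_{Quill}).
∂π/∂P_{Folio} = 273 − 4P_{Folio} + P_{Quill} = 0 ⇒ P_{Folio} = 68.25 + 0.25P_{Quill}.
Similarly P_{Quill} = 72.75 + 0.25P_{Folio}.
Substituting the second reaction function into the first: P_{Folio} = 68.25 + 0.25(72.75 + 0.25P_{Folio}), which gives 0.9375P_{Folio} = 86.4375 ⇒ P_{Folio} = 92.2.
Then P_{Quill} = 72.75 + 0.25·92.2 = 95.8.
q_{Folio} = 263 − 2·92.2 + 95.8 = 174.4.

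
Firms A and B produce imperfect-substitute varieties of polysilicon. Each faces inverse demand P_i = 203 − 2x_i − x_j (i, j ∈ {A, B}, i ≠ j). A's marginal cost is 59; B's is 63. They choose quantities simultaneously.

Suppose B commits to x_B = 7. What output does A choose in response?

Firm A's profit: π = x_A(203 − 2x_A − x_B) − 59x_A.
∂π/∂x_A = 144 − 4x_A − x_B = 0 ⇒ x_A = 36 − 0.25x_B.
At x_B = 7: x_A = 36 − 0.25·7 = 34.25.

34.25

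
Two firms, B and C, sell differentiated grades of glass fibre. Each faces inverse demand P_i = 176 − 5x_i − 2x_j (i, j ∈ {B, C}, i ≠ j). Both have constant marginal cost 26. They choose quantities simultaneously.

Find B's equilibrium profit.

781.25

Firm B's profit: π = x_B(176 − 5x_B − 2x_C) − 26x_B.
∂π/∂x_B = 150 − 10x_B − 2x_C = 0 ⇒ x_B = 15 − 0.2x_C.
By symmetry x_C = x_B; substituting into the reaction function, 1.2x_B = 15 and x_B = 12.5.
P_B = 176 − 5·12.5 − 2·12.5 = 88.5.
Profit = (88.5 − 26)·12.5 = 781.25.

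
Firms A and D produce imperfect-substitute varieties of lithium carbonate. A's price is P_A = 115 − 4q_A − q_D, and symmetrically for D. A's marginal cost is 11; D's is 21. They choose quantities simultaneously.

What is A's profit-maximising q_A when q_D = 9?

11.875

Firm A's profit: π = q_A(115 − 4q_A − q_D) − 11q_A.
∂π/∂q_A = 104 − 8q_A − q_D = 0 ⇒ q_A = 13 − 0.125q_D.
At q_D = 9: q_A = 13 − 0.125·9 = 11.875.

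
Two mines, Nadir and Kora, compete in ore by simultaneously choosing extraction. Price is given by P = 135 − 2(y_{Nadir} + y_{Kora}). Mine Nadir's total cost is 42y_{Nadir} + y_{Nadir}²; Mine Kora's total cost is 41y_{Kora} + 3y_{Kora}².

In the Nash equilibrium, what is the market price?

Mine Nadir's profit: π = y_{Nadir}(135 − 2(y_{Nadir} + y_{Kora})) − 42y_{Nadir} − y_{Nadir}².
∂π/∂y_{Nadir} = 93 − 6y_{Nadir} − 2y_{Kora} = 0, so y_{Nadir} = 15.5 − (1/3)y_{Kora}.
For Kora: ∂π/∂y_{Kora} = 94 − 10y_{Kora} − 2y_{Nadir} = 0 ⇒ y_{Kora} = 9.4 − 0.2y_{Nadir}.
Plugging y_{Kora} into Nadir's best response: y_{Nadir} = 15.5 − (1/3)(9.4 − 0.2y_{Nadir}) ⇒ (14/15)y_{Nadir} = 371/30, so y_{Nadir} = 13.25.
Then y_{Kora} = 9.4 − 0.2·13.25 = 6.75.
Equilibrium price: P = 135 − 2·20 = 95.

95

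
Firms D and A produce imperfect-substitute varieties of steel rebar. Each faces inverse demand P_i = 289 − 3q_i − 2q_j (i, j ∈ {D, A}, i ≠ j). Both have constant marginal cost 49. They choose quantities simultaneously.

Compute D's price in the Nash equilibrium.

Firm D's profit: π = q_D(289 − 3q_D − 2q_A) − 49q_D.
∂π/∂q_D = 240 − 6q_D − 2q_A = 0 ⇒ q_D = 40 − (1/3)q_A.
The game is symmetric, so in equilibrium q_A = q_D: the reaction function gives (4/3)q_D = 40, hence q_D = 30.
P_D = 289 − 3·30 − 2·30 = 139.

139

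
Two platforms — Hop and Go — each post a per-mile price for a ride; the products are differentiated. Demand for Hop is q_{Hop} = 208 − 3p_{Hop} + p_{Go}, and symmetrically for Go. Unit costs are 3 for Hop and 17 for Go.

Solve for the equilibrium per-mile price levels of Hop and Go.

44.6, 50.6

Hop's profit: π = (p_{Hop} − 3)(208 − 3p_{Hop} + p_{Go}).
∂π/∂p_{Hop} = 217 − 6p_{Hop} + p_{Go} = 0 ⇒ p_{Hop} = 217/6 + (1/6)p_{Go}.
Similarly p_{Go} = 259/6 + (1/6)p_{Hop}.
Substituting the second reaction function into the first: p_{Hop} = 217/6 + (1/6)(259/6 + (1/6)p_{Hop}), which gives (35/36)p_{Hop} = 1561/36 ⇒ p_{Hop} = 44.6.
Then p_{Go} = 259/6 + (1/6)·44.6 = 50.6.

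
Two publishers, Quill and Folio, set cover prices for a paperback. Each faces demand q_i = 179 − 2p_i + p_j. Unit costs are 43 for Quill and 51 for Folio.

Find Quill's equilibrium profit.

4305.92

Quill's profit: π = (p_{Quill} − 43)(179 − 2p_{Quill} + p_{Folio}).
∂π/∂p_{Quill} = 265 − 4p_{Quill} + p_{Folio} = 0 ⇒ p_{Quill} = 66.25 + 0.25p_{Folio}.
Similarly p_{Folio} = 70.25 + 0.25p_{Quill}.
Solving the two reaction functions simultaneously: (1 − (0.25)(0.25))p_{Quill} = 66.25 + 0.25·70.25, so 0.9375p_{Quill} = 83.8125 and p_{Quill} = 89.4.
Then p_{Folio} = 70.25 + 0.25·89.4 = 92.6.
q_{Quill} = 179 − 2·89.4 + 92.6 = 92.8.
Profit = (89.4 − 43)·92.8 = 4305.92.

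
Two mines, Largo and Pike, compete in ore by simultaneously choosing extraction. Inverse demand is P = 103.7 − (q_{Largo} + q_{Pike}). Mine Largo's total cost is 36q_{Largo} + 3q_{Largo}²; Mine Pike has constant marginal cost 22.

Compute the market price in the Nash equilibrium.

61.06

Mine Largo's profit: π = q_{Largo}(103.7 − (q_{Largo} + q_{Pike})) − 36q_{Largo} − 3q_{Largo}².
∂π/∂q_{Largo} = 67.7 − 8q_{Largo} − q_{Pike} = 0, so q_{Largo} = 8.4625 − 0.125q_{Pike}.
For Pike: ∂π/∂q_{Pike} = 81.7 − 2q_{Pike} − q_{Largo} = 0 ⇒ q_{Pike} = 40.85 − 0.5q_{Largo}.
Solving the two reaction functions simultaneously: (1 − (−0.125)(−0.5))q_{Largo} = 8.4625 − 0.125·40.85, so 0.9375q_{Largo} = 537/160 and q_{Largo} = 3.58.
Then q_{Pike} = 40.85 − 0.5·3.58 = 39.06.
Equilibrium price: P = 103.7 − 42.64 = 61.06.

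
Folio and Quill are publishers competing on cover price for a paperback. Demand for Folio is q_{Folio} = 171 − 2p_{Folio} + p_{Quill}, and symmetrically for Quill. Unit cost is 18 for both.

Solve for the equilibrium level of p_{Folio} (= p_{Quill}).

Folio's profit: π = (p_{Folio} − 18)(171 − 2p_{Folio} + p_{Quill}).
∂π/∂p_{Folio} = 207 − 4p_{Folio} + p_{Quill} = 0 ⇒ p_{Folio} = 51.75 + 0.25p_{Quill}.
The game is symmetric, so in equilibrium p_{Quill} = p_{Folio}: the reaction function gives 0.75p_{Folio} = 51.75, hence p_{Folio} = 69.

69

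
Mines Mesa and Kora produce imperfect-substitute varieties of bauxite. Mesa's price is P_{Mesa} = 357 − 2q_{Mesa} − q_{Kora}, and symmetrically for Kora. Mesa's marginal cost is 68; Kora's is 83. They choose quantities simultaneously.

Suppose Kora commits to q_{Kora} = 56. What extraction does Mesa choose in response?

58.25

Mine Mesa's profit: π = q_{Mesa}(357 − 2q_{Mesa} − q_{Kora}) − 68q_{Mesa}.
∂π/∂q_{Mesa} = 289 − 4q_{Mesa} − q_{Kora} = 0 ⇒ q_{Mesa} = 72.25 − 0.25q_{Kora}.
At q_{Kora} = 56: q_{Mesa} = 72.25 − 0.25·56 = 58.25.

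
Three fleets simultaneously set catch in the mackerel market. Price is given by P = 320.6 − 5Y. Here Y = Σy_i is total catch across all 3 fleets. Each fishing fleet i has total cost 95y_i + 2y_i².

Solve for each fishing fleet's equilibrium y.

9.4

A representative fishing fleet's profit is π_i = y_i(320.6 − 5Y) − 95y_i − 2y_i², with Y = y_i + Σ_{j≠i} y_j.
First-order condition: 225.6 − 14y_i − 5Σ_{j≠i} y_j = 0.
With identical fishing fleets, set every y_j = y: then 225.6 − 14y − 10y = 0, i.e. y = 225.6/24 = 9.4.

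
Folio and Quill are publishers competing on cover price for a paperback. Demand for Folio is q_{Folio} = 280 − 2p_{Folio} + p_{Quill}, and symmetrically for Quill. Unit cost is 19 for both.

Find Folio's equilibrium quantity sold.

Folio's profit: π = (p_{Folio} − 19)(280 − 2p_{Folio} + p_{Quill}).
∂π/∂p_{Folio} = 318 − 4p_{Folio} + p_{Quill} = 0 ⇒ p_{Folio} = 79.5 + 0.25p_{Quill}.
The game is symmetric, so in equilibrium p_{Quill} = p_{Folio}: the reaction function gives 0.75p_{Folio} = 79.5, hence p_{Folio} = 106.
q_{Folio} = 280 − 2·106 + 106 = 174.

174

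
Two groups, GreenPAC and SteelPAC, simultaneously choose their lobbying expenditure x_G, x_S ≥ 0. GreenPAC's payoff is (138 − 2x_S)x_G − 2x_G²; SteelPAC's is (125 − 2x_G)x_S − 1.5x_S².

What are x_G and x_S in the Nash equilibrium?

Expanding GreenPAC's payoff: 138x_G − 2x_Sx_G − 2x_G².
∂π/∂x_G = 138 − 2x_S − 4x_G = 0, so x_G = 34.5 − 0.5x_S.
Likewise for SteelPAC: x_S = 125/3 − (2/3)x_G.
Substituting the second reaction function into the first: x_G = 34.5 − 0.5(125/3 − (2/3)x_G), which gives (2/3)x_G = 41/3 ⇒ x_G = 20.5.
Then x_S = 125/3 − (2/3)·20.5 = 28.

20.5, 28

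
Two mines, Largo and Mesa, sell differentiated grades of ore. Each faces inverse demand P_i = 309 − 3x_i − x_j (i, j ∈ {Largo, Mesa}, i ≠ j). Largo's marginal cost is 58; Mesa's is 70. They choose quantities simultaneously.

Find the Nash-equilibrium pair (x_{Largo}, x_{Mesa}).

36.2, 33.8

Mine Largo's profit: π = x_{Largo}(309 − 3x_{Largo} − x_{Mesa}) − 58x_{Largo}.
∂π/∂x_{Largo} = 251 − 6x_{Largo} − x_{Mesa} = 0 ⇒ x_{Largo} = 251/6 − (1/6)x_{Mesa}.
Similarly x_{Mesa} = 239/6 − (1/6)x_{Largo}.
Substituting the second reaction function into the first: x_{Largo} = 251/6 − (1/6)(239/6 − (1/6)x_{Largo}), which gives (35/36)x_{Largo} = 1267/36 ⇒ x_{Largo} = 36.2.
Then x_{Mesa} = 239/6 − (1/6)·36.2 = 33.8.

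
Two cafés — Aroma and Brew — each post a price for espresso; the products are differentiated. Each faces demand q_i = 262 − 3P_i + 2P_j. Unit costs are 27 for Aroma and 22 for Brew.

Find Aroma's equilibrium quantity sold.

Aroma's profit: π = (P_{Aroma} − 27)(262 − 3P_{Aroma} + 2P_{Brew}).
∂π/∂P_{Aroma} = 343 − 6P_{Aroma} + 2P_{Brew} = 0 ⇒ P_{Aroma} = 343/6 + (1/3)P_{Brew}.
Similarly P_{Brew} = 164/3 + (1/3)P_{Aroma}.
Plugging P_{Brew} into Aroma's best response: P_{Aroma} = 343/6 + (1/3)(164/3 + (1/3)P_{Aroma}) ⇒ (8/9)P_{Aroma} = 1357/18, so P_{Aroma} = 84.8125.
Then P_{Brew} = 164/3 + (1/3)·84.8125 = 82.9375.
q_{Aroma} = 262 − 3·84.8125 + 2·82.9375 = 173.4375.

173.4375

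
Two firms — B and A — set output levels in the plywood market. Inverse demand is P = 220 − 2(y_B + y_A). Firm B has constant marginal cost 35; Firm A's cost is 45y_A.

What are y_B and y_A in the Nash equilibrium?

32.5, 27.5

Firm B's profit: π = y_B(220 − 2(y_B + y_A)) − 35y_B.
∂π/∂y_B = 185 − 4y_B − 2y_A = 0, so y_B = 46.25 − 0.5y_A.
By the same steps for A: y_A = 43.75 − 0.5y_B.
Solving the two reaction functions simultaneously: (1 − (−0.5)(−0.5))y_B = 46.25 − 0.5·43.75, so 0.75y_B = 24.375 and y_B = 32.5.
Then y_A = 43.75 − 0.5·32.5 = 27.5.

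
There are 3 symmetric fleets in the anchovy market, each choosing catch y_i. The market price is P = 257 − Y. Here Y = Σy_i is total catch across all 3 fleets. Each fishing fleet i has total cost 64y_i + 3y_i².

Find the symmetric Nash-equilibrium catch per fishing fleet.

A representative fishing fleet's profit is π_i = y_i(257 − Y) − 64y_i − 3y_i², with Y = y_i + Σ_{j≠i} y_j.
First-order condition: 193 − 8y_i − Σ_{j≠i} y_j = 0.
Imposing symmetry (y_j = y for all j) turns Σ_{j≠i} y_j into 2y, so 193 = 10y and y = 19.3.

19.3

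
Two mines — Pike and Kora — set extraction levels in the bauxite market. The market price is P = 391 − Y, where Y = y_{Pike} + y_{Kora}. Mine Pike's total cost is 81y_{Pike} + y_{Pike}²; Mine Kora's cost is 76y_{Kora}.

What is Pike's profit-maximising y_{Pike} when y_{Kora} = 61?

Mine Pike's profit: π = y_{Pike}(391 − (y_{Pike} + y_{Kora})) − 81y_{Pike} − y_{Pike}².
∂π/∂y_{Pike} = 310 − 4y_{Pike} − y_{Kora} = 0, so y_{Pike} = 77.5 − 0.25y_{Kora}.
At y_{Kora} = 61: y_{Pike} = 77.5 − 0.25·61 = 62.25.

62.25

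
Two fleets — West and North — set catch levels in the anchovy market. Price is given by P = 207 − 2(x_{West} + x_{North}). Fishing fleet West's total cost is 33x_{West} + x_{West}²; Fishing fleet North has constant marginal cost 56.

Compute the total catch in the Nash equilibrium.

47.6

Fishing fleet West's profit: π = x_{West}(207 − 2(x_{West} + x_{North})) − 33x_{West} − x_{West}².
∂π/∂x_{West} = 174 − 6x_{West} − 2x_{North} = 0, so x_{West} = 29 − (1/3)x_{North}.
For North: ∂π/∂x_{North} = 151 − 4x_{North} − 2x_{West} = 0 ⇒ x_{North} = 37.75 − 0.5x_{West}.
Solving the two reaction functions simultaneously: (1 − (−1/3)(−0.5))x_{West} = 29 − (1/3)·37.75, so (5/6)x_{West} = 197/12 and x_{West} = 19.7.
Then x_{North} = 37.75 − 0.5·19.7 = 27.9.
Total catch: 19.7 + 27.9 = 47.6.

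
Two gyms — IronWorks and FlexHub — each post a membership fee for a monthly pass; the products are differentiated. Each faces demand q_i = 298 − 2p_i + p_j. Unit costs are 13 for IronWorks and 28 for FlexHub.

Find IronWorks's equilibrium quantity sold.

IronWorks's profit: π = (p_{IronWorks} − 13)(298 − 2p_{IronWorks} + p_{FlexHub}).
∂π/∂p_{IronWorks} = 324 − 4p_{IronWorks} + p_{FlexHub} = 0 ⇒ p_{IronWorks} = 81 + 0.25p_{FlexHub}.
Similarly p_{FlexHub} = 88.5 + 0.25p_{IronWorks}.
Solving the two reaction functions simultaneously: (1 − (0.25)(0.25))p_{IronWorks} = 81 + 0.25·88.5, so 0.9375p_{IronWorks} = 103.125 and p_{IronWorks} = 110.
Then p_{FlexHub} = 88.5 + 0.25·110 = 116.
q_{IronWorks} = 298 − 2·110 + 116 = 194.

194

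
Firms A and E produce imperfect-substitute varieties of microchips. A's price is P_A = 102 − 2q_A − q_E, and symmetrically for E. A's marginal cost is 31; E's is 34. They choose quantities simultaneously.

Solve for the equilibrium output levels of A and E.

Firm A's profit: π = q_A(102 − 2q_A − q_E) − 31q_A.
∂π/∂q_A = 71 − 4q_A − q_E = 0 ⇒ q_A = 17.75 − 0.25q_E.
Similarly q_E = 17 − 0.25q_A.
Solving the two reaction functions simultaneously: (1 − (−0.25)(−0.25))q_A = 17.75 − 0.25·17, so 0.9375q_A = 13.5 and q_A = 14.4.
Then q_E = 17 − 0.25·14.4 = 13.4.

14.4, 13.4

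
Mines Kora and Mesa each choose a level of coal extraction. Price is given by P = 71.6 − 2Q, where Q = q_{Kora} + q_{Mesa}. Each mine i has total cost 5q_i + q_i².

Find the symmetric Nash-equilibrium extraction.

8.325

Mine Kora's profit: π = q_{Kora}(71.6 − 2(q_{Kora} + q_{Mesa})) − 5q_{Kora} − q_{Kora}².
∂π/∂q_{Kora} = 66.6 − 6q_{Kora} − 2q_{Mesa} = 0, so q_{Kora} = 11.1 − (1/3)q_{Mesa}.
By symmetry q_{Mesa} = q_{Kora}; substituting into the reaction function, (4/3)q_{Kora} = 11.1 and q_{Kora} = 8.325.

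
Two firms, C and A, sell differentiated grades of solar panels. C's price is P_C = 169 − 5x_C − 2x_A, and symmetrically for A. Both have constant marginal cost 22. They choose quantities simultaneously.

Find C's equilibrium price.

Firm C's profit: π = x_C(169 − 5x_C − 2x_A) − 22x_C.
∂π/∂x_C = 147 − 10x_C − 2x_A = 0 ⇒ x_C = 14.7 − 0.2x_A.
By symmetry x_A = x_C; substituting into the reaction function, 1.2x_C = 14.7 and x_C = 12.25.
P_C = 169 − 5·12.25 − 2·12.25 = 83.25.

83.25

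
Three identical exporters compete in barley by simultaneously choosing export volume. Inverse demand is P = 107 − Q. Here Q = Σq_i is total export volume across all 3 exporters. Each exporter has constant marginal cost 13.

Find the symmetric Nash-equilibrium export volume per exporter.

23.5

A representative exporter's profit is π_i = q_i(107 − Q) − 13q_i, with Q = q_i + Σ_{j≠i} q_j.
First-order condition: 94 − 2q_i − Σ_{j≠i} q_j = 0.
With identical exporters, set every q_j = q: then 94 − 2q − 2q = 0, i.e. q = 94/4 = 23.5.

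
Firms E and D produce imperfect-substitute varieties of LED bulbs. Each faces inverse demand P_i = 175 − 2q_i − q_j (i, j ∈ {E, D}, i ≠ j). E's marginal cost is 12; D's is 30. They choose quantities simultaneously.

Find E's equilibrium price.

79.6

Firm E's profit: π = q_E(175 − 2q_E − q_D) − 12q_E.
∂π/∂q_E = 163 − 4q_E − q_D = 0 ⇒ q_E = 40.75 − 0.25q_D.
Similarly q_D = 36.25 − 0.25q_E.
Solving the two reaction functions simultaneously: (1 − (−0.25)(−0.25))q_E = 40.75 − 0.25·36.25, so 0.9375q_E = 31.6875 and q_E = 33.8.
Then q_D = 36.25 − 0.25·33.8 = 27.8.
P_E = 175 − 2·33.8 − 27.8 = 79.6.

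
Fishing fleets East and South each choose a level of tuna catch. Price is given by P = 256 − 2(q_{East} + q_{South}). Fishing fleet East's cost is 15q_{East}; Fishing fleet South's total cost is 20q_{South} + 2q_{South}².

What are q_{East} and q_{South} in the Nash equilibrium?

Fishing fleet East's profit: π = q_{East}(256 − 2(q_{East} + q_{South})) − 15q_{East}.
∂π/∂q_{East} = 241 − 4q_{East} − 2q_{South} = 0, so q_{East} = 60.25 − 0.5q_{South}.
For South: ∂π/∂q_{South} = 236 − 8q_{South} − 2q_{East} = 0 ⇒ q_{South} = 29.5 − 0.25q_{East}.
Plugging q_{South} into East's best response: q_{East} = 60.25 − 0.5(29.5 − 0.25q_{East}) ⇒ 0.875q_{East} = 45.5, so q_{East} = 52.
Then q_{South} = 29.5 − 0.25·52 = 16.5.

52, 16.5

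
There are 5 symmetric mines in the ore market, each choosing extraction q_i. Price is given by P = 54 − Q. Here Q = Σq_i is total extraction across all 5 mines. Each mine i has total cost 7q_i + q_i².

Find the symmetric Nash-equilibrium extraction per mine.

A representative mine's profit is π_i = q_i(54 − Q) − 7q_i − q_i², with Q = q_i + Σ_{j≠i} q_j.
First-order condition: 47 − 4q_i − Σ_{j≠i} q_j = 0.
With identical mines, set every q_j = q: then 47 − 4q − 4q = 0, i.e. q = 47/8 = 5.875.

5.875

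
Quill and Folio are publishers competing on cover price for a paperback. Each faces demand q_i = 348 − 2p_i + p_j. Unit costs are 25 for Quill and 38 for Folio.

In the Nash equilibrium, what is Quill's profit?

Quill's profit: π = (p_{Quill} − 25)(348 − 2p_{Quill} + p_{Folio}).
∂π/∂p_{Quill} = 398 − 4p_{Quill} + p_{Folio} = 0 ⇒ p_{Quill} = 99.5 + 0.25p_{Folio}.
Similarly p_{Folio} = 106 + 0.25p_{Quill}.
Substituting the second reaction function into the first: p_{Quill} = 99.5 + 0.25(106 + 0.25p_{Quill}), which gives 0.9375p_{Quill} = 126 ⇒ p_{Quill} = 134.4.
Then p_{Folio} = 106 + 0.25·134.4 = 139.6.
q_{Quill} = 348 − 2·134.4 + 139.6 = 218.8.
Profit = (134.4 − 25)·218.8 = 23936.72.

23936.72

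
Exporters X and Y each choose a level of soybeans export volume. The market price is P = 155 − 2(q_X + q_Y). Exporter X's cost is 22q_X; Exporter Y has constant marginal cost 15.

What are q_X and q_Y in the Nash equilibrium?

Exporter X's profit: π = q_X(155 − 2(q_X + q_Y)) − 22q_X.
∂π/∂q_X = 133 − 4q_X − 2q_Y = 0, so q_X = 33.25 − 0.5q_Y.
By the same steps for Y: q_Y = 35 − 0.5q_X.
Solving the two reaction functions simultaneously: (1 − (−0.5)(−0.5))q_X = 33.25 − 0.5·35, so 0.75q_X = 15.75 and q_X = 21.
Then q_Y = 35 − 0.5·21 = 24.5.

21, 24.5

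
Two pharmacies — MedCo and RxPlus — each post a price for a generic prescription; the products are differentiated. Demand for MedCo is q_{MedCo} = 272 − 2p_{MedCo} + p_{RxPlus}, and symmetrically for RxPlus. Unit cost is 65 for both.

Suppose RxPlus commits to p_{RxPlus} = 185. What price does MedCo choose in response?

MedCo's profit: π = (p_{MedCo} − 65)(272 − 2p_{MedCo} + p_{RxPlus}).
∂π/∂p_{MedCo} = 402 − 4p_{MedCo} + p_{RxPlus} = 0 ⇒ p_{MedCo} = 100.5 + 0.25p_{RxPlus}.
At p_{RxPlus} = 185: p_{MedCo} = 100.5 + 0.25·185 = 146.75.

146.75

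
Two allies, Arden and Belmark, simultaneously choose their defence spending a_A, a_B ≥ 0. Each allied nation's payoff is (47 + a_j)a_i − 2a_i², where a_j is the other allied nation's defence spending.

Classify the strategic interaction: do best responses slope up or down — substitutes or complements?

strategic complements

Arden's payoff is (47 + a_B)a_A − 2a_A².
∂π/∂a_A = 47 + a_B − 4a_A = 0, so a_A = 11.75 + 0.25a_B.
The best-response slope da_A/da_B = 0.25 > 0: the reaction function is upward-sloping, so the choices are strategic complements.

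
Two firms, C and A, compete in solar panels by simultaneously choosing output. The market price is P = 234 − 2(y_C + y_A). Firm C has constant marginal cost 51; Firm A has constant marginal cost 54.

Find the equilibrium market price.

Firm C's profit: π = y_C(234 − 2(y_C + y_A)) − 51y_C.
∂π/∂y_C = 183 − 4y_C − 2y_A = 0, so y_C = 45.75 − 0.5y_A.
By the same steps for A: y_A = 45 − 0.5y_C.
Substituting the second reaction function into the first: y_C = 45.75 − 0.5(45 − 0.5y_C), which gives 0.75y_C = 23.25 ⇒ y_C = 31.
Then y_A = 45 − 0.5·31 = 29.5.
Equilibrium price: P = 234 − 2·60.5 = 113.

113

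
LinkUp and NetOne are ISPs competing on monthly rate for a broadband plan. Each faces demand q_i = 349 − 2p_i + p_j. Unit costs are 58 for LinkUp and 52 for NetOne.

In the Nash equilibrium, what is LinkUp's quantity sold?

192.4

LinkUp's profit: π = (p_{LinkUp} − 58)(349 − 2p_{LinkUp} + p_{NetOne}).
∂π/∂p_{LinkUp} = 465 − 4p_{LinkUp} + p_{NetOne} = 0 ⇒ p_{LinkUp} = 116.25 + 0.25p_{NetOne}.
Similarly p_{NetOne} = 113.25 + 0.25p_{LinkUp}.
Substituting the second reaction function into the first: p_{LinkUp} = 116.25 + 0.25(113.25 + 0.25p_{LinkUp}), which gives 0.9375p_{LinkUp} = 144.5625 ⇒ p_{LinkUp} = 154.2.
Then p_{NetOne} = 113.25 + 0.25·154.2 = 151.8.
q_{LinkUp} = 349 − 2·154.2 + 151.8 = 192.4.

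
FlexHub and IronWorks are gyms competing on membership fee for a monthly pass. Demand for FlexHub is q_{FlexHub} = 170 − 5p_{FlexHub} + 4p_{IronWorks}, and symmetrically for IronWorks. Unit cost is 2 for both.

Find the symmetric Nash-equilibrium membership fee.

30

FlexHub's profit: π = (p_{FlexHub} − 2)(170 − 5p_{FlexHub} + 4p_{IronWorks}).
∂π/∂p_{FlexHub} = 180 − 10p_{FlexHub} + 4p_{IronWorks} = 0 ⇒ p_{FlexHub} = 18 + 0.4p_{IronWorks}.
The game is symmetric, so in equilibrium p_{IronWorks} = p_{FlexHub}: the reaction function gives 0.6p_{FlexHub} = 18, hence p_{FlexHub} = 30.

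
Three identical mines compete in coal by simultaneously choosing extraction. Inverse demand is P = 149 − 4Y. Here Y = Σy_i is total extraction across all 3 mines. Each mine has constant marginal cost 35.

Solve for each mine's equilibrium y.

7.125

A representative mine's profit is π_i = y_i(149 − 4Y) − 35y_i, with Y = y_i + Σ_{j≠i} y_j.
First-order condition: 114 − 8y_i − 4Σ_{j≠i} y_j = 0.
In a symmetric equilibrium every mine chooses the same y, so Σ_{j≠i} y_j = 2y. The condition becomes 114 − 16y = 0, giving y = 114/16 = 7.125.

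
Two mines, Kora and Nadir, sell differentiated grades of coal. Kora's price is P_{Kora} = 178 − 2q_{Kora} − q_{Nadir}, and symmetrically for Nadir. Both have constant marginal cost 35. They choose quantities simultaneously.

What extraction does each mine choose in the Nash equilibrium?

Mine Kora's profit: π = q_{Kora}(178 − 2q_{Kora} − q_{Nadir}) − 35q_{Kora}.
∂π/∂q_{Kora} = 143 − 4q_{Kora} − q_{Nadir} = 0 ⇒ q_{Kora} = 35.75 − 0.25q_{Nadir}.
By symmetry q_{Nadir} = q_{Kora}; substituting into the reaction function, 1.25q_{Kora} = 35.75 and q_{Kora} = 28.6.

28.6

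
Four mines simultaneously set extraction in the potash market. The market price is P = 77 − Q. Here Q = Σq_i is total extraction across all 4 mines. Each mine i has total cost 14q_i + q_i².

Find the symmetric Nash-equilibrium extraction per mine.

A representative mine's profit is π_i = q_i(77 − Q) − 14q_i − q_i², with Q = q_i + Σ_{j≠i} q_j.
First-order condition: 63 − 4q_i − Σ_{j≠i} q_j = 0.
With identical mines, set every q_j = q: then 63 − 4q − 3q = 0, i.e. q = 63/7 = 9.

9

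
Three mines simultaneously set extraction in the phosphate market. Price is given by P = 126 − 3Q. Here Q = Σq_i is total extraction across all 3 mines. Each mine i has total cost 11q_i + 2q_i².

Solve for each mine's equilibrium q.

A representative mine's profit is π_i = q_i(126 − 3Q) − 11q_i − 2q_i², with Q = q_i + Σ_{j≠i} q_j.
First-order condition: 115 − 10q_i − 3Σ_{j≠i} q_j = 0.
In a symmetric equilibrium every mine chooses the same q, so Σ_{j≠i} q_j = 2q. The condition becomes 115 − 16q = 0, giving q = 115/16 = 7.1875.

7.1875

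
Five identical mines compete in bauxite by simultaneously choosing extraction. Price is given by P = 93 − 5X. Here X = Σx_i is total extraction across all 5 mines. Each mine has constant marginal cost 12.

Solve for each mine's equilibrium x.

2.7

A representative mine's profit is π_i = x_i(93 − 5X) − 12x_i, with X = x_i + Σ_{j≠i} x_j.
First-order condition: 81 − 10x_i − 5Σ_{j≠i} x_j = 0.
Imposing symmetry (x_j = x for all j) turns Σ_{j≠i} x_j into 4x, so 81 = 30x and x = 2.7.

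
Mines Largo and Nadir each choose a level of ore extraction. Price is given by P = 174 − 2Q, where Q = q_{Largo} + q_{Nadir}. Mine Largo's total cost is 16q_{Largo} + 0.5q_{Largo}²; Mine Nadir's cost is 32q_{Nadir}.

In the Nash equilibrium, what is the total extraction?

Mine Largo's profit: π = q_{Largo}(174 − 2(q_{Largo} + q_{Nadir})) − 16q_{Largo} − 0.5q_{Largo}².
∂π/∂q_{Largo} = 158 − 5q_{Largo} − 2q_{Nadir} = 0, so q_{Largo} = 31.6 − 0.4q_{Nadir}.
For Nadir: ∂π/∂q_{Nadir} = 142 − 4q_{Nadir} − 2q_{Largo} = 0 ⇒ q_{Nadir} = 35.5 − 0.5q_{Largo}.
Plugging q_{Nadir} into Largo's best response: q_{Largo} = 31.6 − 0.4(35.5 − 0.5q_{Largo}) ⇒ 0.8q_{Largo} = 17.4, so q_{Largo} = 21.75.
Then q_{Nadir} = 35.5 − 0.5·21.75 = 24.625.
Total extraction: 21.75 + 24.625 = 46.375.

46.375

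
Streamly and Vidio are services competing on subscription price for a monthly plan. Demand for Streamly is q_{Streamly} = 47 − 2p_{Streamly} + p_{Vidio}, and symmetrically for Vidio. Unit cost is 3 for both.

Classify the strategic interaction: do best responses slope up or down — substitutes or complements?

strategic complements

Streamly's profit: π = (p_{Streamly} − 3)(47 − 2p_{Streamly} + p_{Vidio}).
∂π/∂p_{Streamly} = 53 − 4p_{Streamly} + p_{Vidio} = 0 ⇒ p_{Streamly} = 13.25 + 0.25p_{Vidio}.
The best-response slope dp_{Streamly}/dp_{Vidio} = 0.25 > 0: the reaction function is upward-sloping, so the choices are strategic complements.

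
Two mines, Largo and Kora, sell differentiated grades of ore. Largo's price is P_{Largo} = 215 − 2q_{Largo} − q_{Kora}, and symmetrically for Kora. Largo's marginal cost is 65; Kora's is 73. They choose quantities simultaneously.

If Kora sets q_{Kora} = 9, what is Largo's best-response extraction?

35.25

Mine Largo's profit: π = q_{Largo}(215 − 2q_{Largo} − q_{Kora}) − 65q_{Largo}.
∂π/∂q_{Largo} = 150 − 4q_{Largo} − q_{Kora} = 0 ⇒ q_{Largo} = 37.5 − 0.25q_{Kora}.
At q_{Kora} = 9: q_{Largo} = 37.5 − 0.25·9 = 35.25.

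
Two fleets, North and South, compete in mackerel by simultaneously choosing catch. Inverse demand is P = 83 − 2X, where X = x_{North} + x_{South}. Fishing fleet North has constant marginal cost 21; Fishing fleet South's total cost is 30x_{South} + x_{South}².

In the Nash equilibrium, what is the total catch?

17.7

Fishing fleet North's profit: π = x_{North}(83 − 2(x_{North} + x_{South})) − 21x_{North}.
∂π/∂x_{North} = 62 − 4x_{North} − 2x_{South} = 0, so x_{North} = 15.5 − 0.5x_{South}.
For South: ∂π/∂x_{South} = 53 − 6x_{South} − 2x_{North} = 0 ⇒ x_{South} = 53/6 − (1/3)x_{North}.
Solving the two reaction functions simultaneously: (1 − (−0.5)(−1/3))x_{North} = 15.5 − 0.5·(53/6), so (5/6)x_{North} = 133/12 and x_{North} = 13.3.
Then x_{South} = 53/6 − (1/3)·13.3 = 4.4.
Total catch: 13.3 + 4.4 = 17.7.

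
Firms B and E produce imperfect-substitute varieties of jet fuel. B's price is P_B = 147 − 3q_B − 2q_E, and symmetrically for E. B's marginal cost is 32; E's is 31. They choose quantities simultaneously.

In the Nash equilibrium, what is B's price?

Firm B's profit: π = q_B(147 − 3q_B − 2q_E) − 32q_B.
∂π/∂q_B = 115 − 6q_B − 2q_E = 0 ⇒ q_B = 115/6 − (1/3)q_E.
Similarly q_E = 58/3 − (1/3)q_B.
Plugging q_E into B's best response: q_B = 115/6 − (1/3)(58/3 − (1/3)q_B) ⇒ (8/9)q_B = 229/18, so q_B = 14.3125.
Then q_E = 58/3 − (1/3)·14.3125 = 14.5625.
P_B = 147 − 3·14.3125 − 2·14.5625 = 74.9375.

74.9375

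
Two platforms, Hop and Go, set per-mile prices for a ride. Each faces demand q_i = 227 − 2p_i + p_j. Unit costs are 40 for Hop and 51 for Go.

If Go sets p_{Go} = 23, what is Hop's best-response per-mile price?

Hop's profit: π = (p_{Hop} − 40)(227 − 2p_{Hop} + p_{Go}).
∂π/∂p_{Hop} = 307 − 4p_{Hop} + p_{Go} = 0 ⇒ p_{Hop} = 76.75 + 0.25p_{Go}.
At p_{Go} = 23: p_{Hop} = 76.75 + 0.25·23 = 82.5.

82.5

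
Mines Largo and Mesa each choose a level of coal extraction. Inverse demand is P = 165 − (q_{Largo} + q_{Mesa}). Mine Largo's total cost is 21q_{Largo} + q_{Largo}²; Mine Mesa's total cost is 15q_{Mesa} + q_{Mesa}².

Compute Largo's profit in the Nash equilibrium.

Mine Largo's profit: π = q_{Largo}(165 − (q_{Largo} + q_{Mesa})) − 21q_{Largo} − q_{Largo}².
∂π/∂q_{Largo} = 144 − 4q_{Largo} − q_{Mesa} = 0, so q_{Largo} = 36 − 0.25q_{Mesa}.
By the same steps for Mesa: q_{Mesa} = 37.5 − 0.25q_{Largo}.
Plugging q_{Mesa} into Largo's best response: q_{Largo} = 36 − 0.25(37.5 − 0.25q_{Largo}) ⇒ 0.9375q_{Largo} = 26.625, so q_{Largo} = 28.4.
Then q_{Mesa} = 37.5 − 0.25·28.4 = 30.4.
Price P = 165 − 58.8 = 106.2.
Largo's profit: (106.2 − 21)·28.4 − (28.4)² = 1613.12.

1613.12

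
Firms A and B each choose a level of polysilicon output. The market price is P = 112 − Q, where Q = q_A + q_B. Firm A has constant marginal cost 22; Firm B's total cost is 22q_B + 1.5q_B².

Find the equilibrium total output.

Firm A's profit: π = q_A(112 − (q_A + q_B)) − 22q_A.
∂π/∂q_A = 90 − 2q_A − q_B = 0, so q_A = 45 − 0.5q_B.
For B: ∂π/∂q_B = 90 − 5q_B − q_A = 0 ⇒ q_B = 18 − 0.2q_A.
Substituting the second reaction function into the first: q_A = 45 − 0.5(18 − 0.2q_A), which gives 0.9q_A = 36 ⇒ q_A = 40.
Then q_B = 18 − 0.2·40 = 10.
Total output: 40 + 10 = 50.

50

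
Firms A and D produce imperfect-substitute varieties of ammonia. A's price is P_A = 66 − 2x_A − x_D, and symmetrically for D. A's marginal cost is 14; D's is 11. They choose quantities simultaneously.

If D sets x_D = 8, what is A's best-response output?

11

Firm A's profit: π = x_A(66 − 2x_A − x_D) − 14x_A.
∂π/∂x_A = 52 − 4x_A − x_D = 0 ⇒ x_A = 13 − 0.25x_D.
At x_D = 8: x_A = 13 − 0.25·8 = 11.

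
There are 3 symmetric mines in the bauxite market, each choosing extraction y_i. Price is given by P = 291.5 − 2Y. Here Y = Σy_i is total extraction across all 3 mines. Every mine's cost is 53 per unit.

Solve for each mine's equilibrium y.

29.8125

A representative mine's profit is π_i = y_i(291.5 − 2Y) − 53y_i, with Y = y_i + Σ_{j≠i} y_j.
First-order condition: 238.5 − 4y_i − 2Σ_{j≠i} y_j = 0.
In a symmetric equilibrium every mine chooses the same y, so Σ_{j≠i} y_j = 2y. The condition becomes 238.5 − 8y = 0, giving y = 238.5/8 = 29.8125.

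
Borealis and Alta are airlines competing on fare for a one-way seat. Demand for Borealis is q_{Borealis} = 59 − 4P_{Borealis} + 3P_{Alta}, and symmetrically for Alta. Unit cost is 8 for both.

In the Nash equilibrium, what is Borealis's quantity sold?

40.8

Borealis's profit: π = (P_{Borealis} − 8)(59 − 4P_{Borealis} + 3P_{Alta}).
∂π/∂P_{Borealis} = 91 − 8P_{Borealis} + 3P_{Alta} = 0 ⇒ P_{Borealis} = 11.375 + 0.375P_{Alta}.
By symmetry P_{Alta} = P_{Borealis}; substituting into the reaction function, 0.625P_{Borealis} = 11.375 and P_{Borealis} = 18.2.
q_{Borealis} = 59 − 4·18.2 + 3·18.2 = 40.8.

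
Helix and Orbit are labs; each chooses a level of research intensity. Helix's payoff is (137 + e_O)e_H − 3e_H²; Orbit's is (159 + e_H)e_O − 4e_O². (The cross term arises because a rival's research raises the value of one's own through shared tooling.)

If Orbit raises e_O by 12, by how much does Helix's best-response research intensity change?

Expanding Helix's payoff: 137e_H + e_Oe_H − 3e_H².
∂π/∂e_H = 137 + e_O − 6e_H = 0, so e_H = 137/6 + (1/6)e_O.
The reaction-function slope is 1/6, so a 12-unit rise in e_O moves e_H by 1/6 × 12 = 2. Helix's best response rises — the actions are strategic complements.

2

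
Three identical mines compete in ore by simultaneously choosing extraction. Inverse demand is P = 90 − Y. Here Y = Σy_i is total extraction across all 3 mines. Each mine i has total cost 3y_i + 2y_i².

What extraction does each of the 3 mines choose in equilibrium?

10.875

A representative mine's profit is π_i = y_i(90 − Y) − 3y_i − 2y_i², with Y = y_i + Σ_{j≠i} y_j.
First-order condition: 87 − 6y_i − Σ_{j≠i} y_j = 0.
In a symmetric equilibrium every mine chooses the same y, so Σ_{j≠i} y_j = 2y. The condition becomes 87 − 8y = 0, giving y = 87/8 = 10.875.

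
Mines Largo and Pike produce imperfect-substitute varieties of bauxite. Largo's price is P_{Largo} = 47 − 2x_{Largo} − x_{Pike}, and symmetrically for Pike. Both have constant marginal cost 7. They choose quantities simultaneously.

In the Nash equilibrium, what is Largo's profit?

Mine Largo's profit: π = x_{Largo}(47 − 2x_{Largo} − x_{Pike}) − 7x_{Largo}.
∂π/∂x_{Largo} = 40 − 4x_{Largo} − x_{Pike} = 0 ⇒ x_{Largo} = 10 − 0.25x_{Pike}.
Setting x_{Largo} = x_{Pike} in the reaction function: x_{Largo} = 10 − 0.25x_{Largo}, so x_{Largo} = 10 / 1.25 = 8.
P_{Largo} = 47 − 2·8 − 8 = 23.
Profit = (23 − 7)·8 = 128.

128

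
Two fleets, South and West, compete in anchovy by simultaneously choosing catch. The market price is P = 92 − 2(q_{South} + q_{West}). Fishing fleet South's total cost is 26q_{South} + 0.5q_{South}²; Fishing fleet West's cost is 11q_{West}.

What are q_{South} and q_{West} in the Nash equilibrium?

6.375, 17.0625

Fishing fleet South's profit: π = q_{South}(92 − 2(q_{South} + q_{West})) − 26q_{South} − 0.5q_{South}².
∂π/∂q_{South} = 66 − 5q_{South} − 2q_{West} = 0, so q_{South} = 13.2 − 0.4q_{West}.
For West: ∂π/∂q_{West} = 81 − 4q_{West} − 2q_{South} = 0 ⇒ q_{West} = 20.25 − 0.5q_{South}.
Solving the two reaction functions simultaneously: (1 − (−0.4)(−0.5))q_{South} = 13.2 − 0.4·20.25, so 0.8q_{South} = 5.1 and q_{South} = 6.375.
Then q_{West} = 20.25 − 0.5·6.375 = 17.0625.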